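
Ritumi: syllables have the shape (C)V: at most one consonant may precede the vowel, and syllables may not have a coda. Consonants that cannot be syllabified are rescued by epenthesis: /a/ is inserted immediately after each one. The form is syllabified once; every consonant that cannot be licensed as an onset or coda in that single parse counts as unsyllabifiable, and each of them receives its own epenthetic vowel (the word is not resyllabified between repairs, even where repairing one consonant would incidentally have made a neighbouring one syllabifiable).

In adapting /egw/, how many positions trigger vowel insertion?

The unsyllabifiable consonants are /g/, /w/; each receives one epenthetic vowel.

2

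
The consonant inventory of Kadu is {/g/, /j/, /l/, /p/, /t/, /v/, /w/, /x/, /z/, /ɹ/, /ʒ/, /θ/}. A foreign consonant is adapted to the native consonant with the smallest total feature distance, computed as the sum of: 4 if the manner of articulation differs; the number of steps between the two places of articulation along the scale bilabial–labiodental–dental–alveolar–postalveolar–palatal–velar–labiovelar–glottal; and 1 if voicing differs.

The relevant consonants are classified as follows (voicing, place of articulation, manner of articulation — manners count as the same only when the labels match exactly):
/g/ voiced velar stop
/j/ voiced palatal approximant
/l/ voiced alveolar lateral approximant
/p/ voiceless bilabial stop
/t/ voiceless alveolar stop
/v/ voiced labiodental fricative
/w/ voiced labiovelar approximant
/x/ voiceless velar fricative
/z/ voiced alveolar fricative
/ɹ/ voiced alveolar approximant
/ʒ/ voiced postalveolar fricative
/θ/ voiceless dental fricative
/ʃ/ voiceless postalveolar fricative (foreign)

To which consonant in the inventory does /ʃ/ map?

ʒ

/ʒ/ is closest: same manner (fricative), place distance 0 (postalveolar→postalveolar), voicing differs (+1); total 1. Next closest is /x/ at distance 2.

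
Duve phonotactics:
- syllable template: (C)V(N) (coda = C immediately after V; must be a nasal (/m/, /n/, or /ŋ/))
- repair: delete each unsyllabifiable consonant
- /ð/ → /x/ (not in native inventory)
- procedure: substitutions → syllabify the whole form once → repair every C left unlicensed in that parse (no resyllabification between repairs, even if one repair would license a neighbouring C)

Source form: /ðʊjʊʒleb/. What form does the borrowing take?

Substitution: /ð/ → /x/, giving /xʊjʊʒleb/.
Under (C)V(N), the unsyllabifiable consonants are /ʒ/, /b/ (only a nasal (/m/, /n/, or /ŋ/) is licensed in coda position; onsets are limited to one consonant).
Each unlicensed consonant is deleted: /ʒ/, /b/.

xʊjʊle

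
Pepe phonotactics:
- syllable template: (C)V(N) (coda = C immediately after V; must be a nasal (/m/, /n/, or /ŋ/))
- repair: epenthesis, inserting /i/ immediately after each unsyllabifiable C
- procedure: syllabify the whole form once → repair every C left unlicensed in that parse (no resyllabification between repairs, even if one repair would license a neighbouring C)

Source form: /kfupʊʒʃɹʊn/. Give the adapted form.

Under (C)V(N), the unsyllabifiable consonants are /k/, /ʒ/, /ʃ/ (only a nasal (/m/, /n/, or /ŋ/) is licensed in coda position; onsets are limited to one consonant).
Each unlicensed consonant becomes the onset of a new syllable: /k/ → /ki/, /ʒ/ → /ʒi/, /ʃ/ → /ʃi/.

kifupʊʒiʃiɹʊn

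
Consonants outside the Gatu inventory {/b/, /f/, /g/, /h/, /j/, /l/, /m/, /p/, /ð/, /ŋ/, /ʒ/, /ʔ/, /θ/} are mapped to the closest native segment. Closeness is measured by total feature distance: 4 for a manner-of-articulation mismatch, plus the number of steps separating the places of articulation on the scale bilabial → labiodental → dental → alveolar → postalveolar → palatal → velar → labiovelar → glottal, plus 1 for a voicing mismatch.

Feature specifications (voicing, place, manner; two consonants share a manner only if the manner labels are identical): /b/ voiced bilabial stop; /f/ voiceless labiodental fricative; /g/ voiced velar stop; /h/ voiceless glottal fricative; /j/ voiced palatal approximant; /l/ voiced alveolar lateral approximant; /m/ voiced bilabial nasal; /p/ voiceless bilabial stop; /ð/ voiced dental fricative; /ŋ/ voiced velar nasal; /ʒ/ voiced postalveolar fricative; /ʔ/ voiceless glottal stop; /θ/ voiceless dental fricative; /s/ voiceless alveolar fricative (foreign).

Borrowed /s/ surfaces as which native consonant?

θ

/θ/ is closest: same manner (fricative), place distance 1 (alveolar→dental), same voicing; total 1. Next closest is /f/ at distance 2.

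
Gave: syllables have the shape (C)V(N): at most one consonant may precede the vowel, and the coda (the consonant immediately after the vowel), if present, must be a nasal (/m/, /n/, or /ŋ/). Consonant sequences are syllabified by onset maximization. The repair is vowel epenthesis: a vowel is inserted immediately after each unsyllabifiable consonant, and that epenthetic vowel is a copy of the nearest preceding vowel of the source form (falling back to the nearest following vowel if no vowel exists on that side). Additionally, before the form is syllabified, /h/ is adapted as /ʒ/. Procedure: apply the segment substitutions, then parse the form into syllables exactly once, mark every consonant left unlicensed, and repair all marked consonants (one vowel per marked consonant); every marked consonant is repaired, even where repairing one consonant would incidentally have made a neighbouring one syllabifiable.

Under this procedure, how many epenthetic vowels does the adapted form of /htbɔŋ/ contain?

2

After substitution the input is /ʒtbɔŋ/.
The unsyllabifiable consonants are /ʒ/, /t/; each receives one epenthetic vowel.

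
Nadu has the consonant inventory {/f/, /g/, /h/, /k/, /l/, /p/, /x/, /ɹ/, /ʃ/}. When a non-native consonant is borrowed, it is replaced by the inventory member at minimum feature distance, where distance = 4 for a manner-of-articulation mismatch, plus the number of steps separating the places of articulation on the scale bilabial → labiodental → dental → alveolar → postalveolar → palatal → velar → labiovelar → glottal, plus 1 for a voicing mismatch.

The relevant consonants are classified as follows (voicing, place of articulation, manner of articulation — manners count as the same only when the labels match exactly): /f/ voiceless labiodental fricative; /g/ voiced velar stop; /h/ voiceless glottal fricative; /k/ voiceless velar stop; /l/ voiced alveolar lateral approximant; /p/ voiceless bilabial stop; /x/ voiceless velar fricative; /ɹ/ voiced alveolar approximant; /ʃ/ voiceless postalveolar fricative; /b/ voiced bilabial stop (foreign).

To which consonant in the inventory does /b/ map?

/p/ is closest: same manner (stop), place distance 0 (bilabial→bilabial), voicing differs (+1); total 1. Next closest is /f/ at distance 6.

p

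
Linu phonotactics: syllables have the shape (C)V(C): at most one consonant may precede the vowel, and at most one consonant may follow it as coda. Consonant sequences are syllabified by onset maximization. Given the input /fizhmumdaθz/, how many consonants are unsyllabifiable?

2

Syllabifying with onset maximization leaves /h/, /z/ stranded (at most one coda consonant is licensed; onsets are limited to one consonant).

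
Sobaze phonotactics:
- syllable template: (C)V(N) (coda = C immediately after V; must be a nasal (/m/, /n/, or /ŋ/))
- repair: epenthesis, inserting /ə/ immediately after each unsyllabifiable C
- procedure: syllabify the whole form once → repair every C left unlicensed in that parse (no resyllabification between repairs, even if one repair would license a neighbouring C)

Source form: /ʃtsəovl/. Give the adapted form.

ʃətəsəovələ

Under (C)V(N), the unsyllabifiable consonants are /ʃ/, /t/, /v/, /l/ (only a nasal (/m/, /n/, or /ŋ/) is licensed in coda position; onsets are limited to one consonant).
Each unlicensed consonant becomes the onset of a new syllable: /ʃ/ → /ʃə/, /t/ → /tə/, /v/ → /və/, /l/ → /lə/.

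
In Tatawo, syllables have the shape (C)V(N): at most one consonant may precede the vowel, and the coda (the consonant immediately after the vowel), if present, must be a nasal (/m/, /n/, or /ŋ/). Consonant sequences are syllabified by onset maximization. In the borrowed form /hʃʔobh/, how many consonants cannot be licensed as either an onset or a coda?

4

Syllabifying with onset maximization leaves /h/, /ʃ/, /b/, /h/ stranded (only a nasal (/m/, /n/, or /ŋ/) is licensed in coda position; onsets are limited to one consonant).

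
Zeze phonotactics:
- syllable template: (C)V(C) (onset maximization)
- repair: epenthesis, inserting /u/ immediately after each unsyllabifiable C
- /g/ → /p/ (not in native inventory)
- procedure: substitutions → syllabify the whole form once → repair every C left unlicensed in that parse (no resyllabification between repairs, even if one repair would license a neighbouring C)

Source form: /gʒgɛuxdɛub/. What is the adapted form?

puʒupɛuxdɛub

Substitution: /g/ → /p/, giving /pʒpɛuxdɛub/.
The consonants /p/, /ʒ/ cannot be parsed into a legal (C)V(C) syllable (at most one coda consonant is licensed; onsets are limited to one consonant).
Inserting the epenthetic vowel yields /p/ → /pu/, /ʒ/ → /ʒu/.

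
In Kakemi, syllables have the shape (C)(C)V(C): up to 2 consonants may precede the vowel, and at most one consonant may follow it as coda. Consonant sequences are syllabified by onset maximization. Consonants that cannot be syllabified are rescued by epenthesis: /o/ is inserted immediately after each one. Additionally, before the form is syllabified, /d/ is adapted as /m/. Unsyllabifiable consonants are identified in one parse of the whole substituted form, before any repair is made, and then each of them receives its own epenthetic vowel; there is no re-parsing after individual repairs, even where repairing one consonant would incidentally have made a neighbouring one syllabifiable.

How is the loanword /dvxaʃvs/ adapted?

Substitution: /d/ → /m/, giving /mvxaʃvs/.
The consonants /m/, /v/, /s/ cannot be parsed into a legal (C)(C)V(C) syllable (at most one coda consonant is licensed; onsets may contain at most 2 consonants).
Epenthesis after each stranded consonant: /m/ → /mo/, /v/ → /vo/, /s/ → /so/.

movxaʃvoso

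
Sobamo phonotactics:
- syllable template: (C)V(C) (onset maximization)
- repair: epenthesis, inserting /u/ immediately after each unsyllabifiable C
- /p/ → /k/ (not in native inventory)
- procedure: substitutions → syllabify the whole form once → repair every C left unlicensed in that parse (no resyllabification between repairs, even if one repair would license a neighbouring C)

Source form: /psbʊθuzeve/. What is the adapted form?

kusubʊθuzeve

Substitution: /p/ → /k/, giving /ksbʊθuzeve/.
The consonants /k/, /s/ cannot be parsed into a legal (C)V(C) syllable (at most one coda consonant is licensed; onsets are limited to one consonant).
Inserting the epenthetic vowel yields /k/ → /ku/, /s/ → /su/.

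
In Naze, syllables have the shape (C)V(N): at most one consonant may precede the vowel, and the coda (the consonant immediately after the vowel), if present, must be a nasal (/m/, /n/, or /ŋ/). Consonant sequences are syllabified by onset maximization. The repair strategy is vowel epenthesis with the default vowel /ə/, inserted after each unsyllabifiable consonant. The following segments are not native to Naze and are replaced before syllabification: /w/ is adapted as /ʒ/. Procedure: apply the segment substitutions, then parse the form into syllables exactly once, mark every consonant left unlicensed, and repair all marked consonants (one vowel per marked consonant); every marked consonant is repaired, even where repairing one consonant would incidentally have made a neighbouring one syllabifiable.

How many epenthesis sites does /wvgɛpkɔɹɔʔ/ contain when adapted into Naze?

4

After substitution the input is /ʒvgɛpkɔɹɔʔ/.
The unsyllabifiable consonants are /ʒ/, /v/, /p/, /ʔ/; each receives one epenthetic vowel.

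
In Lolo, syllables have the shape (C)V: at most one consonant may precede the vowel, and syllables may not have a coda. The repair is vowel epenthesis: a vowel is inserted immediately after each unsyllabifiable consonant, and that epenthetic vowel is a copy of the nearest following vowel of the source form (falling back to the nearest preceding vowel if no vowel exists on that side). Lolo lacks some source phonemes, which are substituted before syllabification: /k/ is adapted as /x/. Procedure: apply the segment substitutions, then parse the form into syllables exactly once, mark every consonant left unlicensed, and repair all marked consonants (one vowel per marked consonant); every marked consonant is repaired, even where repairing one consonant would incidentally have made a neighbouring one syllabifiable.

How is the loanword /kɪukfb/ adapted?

xɪuxufubu

Substitution: /k/ → /x/, giving /xɪuxfb/.
The consonants /x/, /f/, /b/ cannot be parsed into a legal (C)V syllable (no codas are permitted; onsets are limited to one consonant).
Each unlicensed consonant becomes the onset of a new syllable: /x/ → /xu/, /f/ → /fu/, /b/ → /bu/.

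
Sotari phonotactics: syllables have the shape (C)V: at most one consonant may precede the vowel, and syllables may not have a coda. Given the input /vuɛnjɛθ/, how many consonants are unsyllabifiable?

Under (C)V, the unsyllabifiable consonants are /n/, /θ/ (no codas are permitted; onsets are limited to one consonant).

2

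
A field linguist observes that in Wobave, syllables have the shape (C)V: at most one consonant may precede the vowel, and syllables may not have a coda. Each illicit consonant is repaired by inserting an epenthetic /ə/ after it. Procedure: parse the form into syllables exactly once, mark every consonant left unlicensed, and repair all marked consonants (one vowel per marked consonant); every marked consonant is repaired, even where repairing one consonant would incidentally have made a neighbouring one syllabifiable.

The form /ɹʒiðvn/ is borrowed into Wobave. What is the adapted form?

The consonants /ɹ/, /ð/, /v/, /n/ cannot be parsed into a legal (C)V syllable (no codas are permitted; onsets are limited to one consonant).
Each unlicensed consonant becomes the onset of a new syllable: /ɹ/ → /ɹə/, /ð/ → /ðə/, /v/ → /və/, /n/ → /nə/.

ɹəʒiðəvənə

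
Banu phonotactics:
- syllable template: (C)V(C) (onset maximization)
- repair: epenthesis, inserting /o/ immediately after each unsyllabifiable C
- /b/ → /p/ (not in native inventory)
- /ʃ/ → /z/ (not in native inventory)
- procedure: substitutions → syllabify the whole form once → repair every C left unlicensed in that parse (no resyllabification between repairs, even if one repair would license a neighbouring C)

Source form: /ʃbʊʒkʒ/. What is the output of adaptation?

zopʊʒkoʒo

Substitution: /ʃ/ → /z/, /b/ → /p/, giving /zpʊʒkʒ/.
Under (C)V(C), the unsyllabifiable consonants are /z/, /k/, /ʒ/ (at most one coda consonant is licensed; onsets are limited to one consonant).
Epenthesis after each stranded consonant: /z/ → /zo/, /k/ → /ko/, /ʒ/ → /ʒo/.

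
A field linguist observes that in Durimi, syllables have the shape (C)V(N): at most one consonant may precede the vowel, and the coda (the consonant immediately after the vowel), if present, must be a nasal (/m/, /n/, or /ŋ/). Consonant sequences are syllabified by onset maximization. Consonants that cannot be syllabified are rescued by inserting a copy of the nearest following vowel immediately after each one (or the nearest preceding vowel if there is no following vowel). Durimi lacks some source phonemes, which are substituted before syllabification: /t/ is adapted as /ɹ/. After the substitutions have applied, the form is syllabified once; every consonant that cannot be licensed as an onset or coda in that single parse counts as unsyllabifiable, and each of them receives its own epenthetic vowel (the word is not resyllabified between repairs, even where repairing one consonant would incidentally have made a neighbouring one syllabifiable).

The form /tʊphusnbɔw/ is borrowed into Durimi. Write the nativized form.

ɹʊpuhusɔnɔbɔwɔ

Substitution: /t/ → /ɹ/, giving /ɹʊphusnbɔw/.
The consonants /p/, /s/, /n/, /w/ cannot be parsed into a legal (C)V(N) syllable (only a nasal (/m/, /n/, or /ŋ/) is licensed in coda position; onsets are limited to one consonant).
Each unlicensed consonant becomes the onset of a new syllable: /p/ → /pu/, /s/ → /sɔ/, /n/ → /nɔ/, /w/ → /wɔ/.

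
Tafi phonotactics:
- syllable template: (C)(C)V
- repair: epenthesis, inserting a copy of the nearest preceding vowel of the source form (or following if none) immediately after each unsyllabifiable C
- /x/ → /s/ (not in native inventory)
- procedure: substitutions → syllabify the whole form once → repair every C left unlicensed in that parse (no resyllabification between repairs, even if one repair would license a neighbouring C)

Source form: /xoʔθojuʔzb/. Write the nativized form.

Substitution: /x/ → /s/, giving /soʔθojuʔzb/.
Under (C)(C)V, the unsyllabifiable consonants are /ʔ/, /z/, /b/ (no codas are permitted; onsets may contain at most 2 consonants).
Epenthesis after each stranded consonant: /ʔ/ → /ʔu/, /z/ → /zu/, /b/ → /bu/.

soʔθojuʔuzubu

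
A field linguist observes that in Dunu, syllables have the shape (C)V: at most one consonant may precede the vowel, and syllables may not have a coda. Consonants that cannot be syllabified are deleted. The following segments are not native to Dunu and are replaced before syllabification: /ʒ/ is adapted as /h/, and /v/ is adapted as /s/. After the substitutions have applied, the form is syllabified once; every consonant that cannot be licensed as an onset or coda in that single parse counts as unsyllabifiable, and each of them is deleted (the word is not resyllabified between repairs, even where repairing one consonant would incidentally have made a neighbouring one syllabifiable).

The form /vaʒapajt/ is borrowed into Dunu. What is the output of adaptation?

Substitution: /v/ → /s/, /ʒ/ → /h/, giving /sahapajt/.
Syllabifying with onset maximization leaves /j/, /t/ stranded (no codas are permitted; onsets are limited to one consonant).
Each unlicensed consonant is deleted: /j/, /t/.

sahapa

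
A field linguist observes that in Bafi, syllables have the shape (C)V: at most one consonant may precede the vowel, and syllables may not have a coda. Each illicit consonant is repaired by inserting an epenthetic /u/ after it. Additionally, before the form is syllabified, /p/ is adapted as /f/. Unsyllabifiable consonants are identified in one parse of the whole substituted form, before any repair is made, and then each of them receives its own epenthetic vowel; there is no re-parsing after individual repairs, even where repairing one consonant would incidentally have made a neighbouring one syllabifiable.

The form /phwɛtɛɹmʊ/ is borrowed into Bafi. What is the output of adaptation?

Substitution: /p/ → /f/, giving /fhwɛtɛɹmʊ/.
The consonants /f/, /h/, /ɹ/ cannot be parsed into a legal (C)V syllable (no codas are permitted; onsets are limited to one consonant).
Each unlicensed consonant becomes the onset of a new syllable: /f/ → /fu/, /h/ → /hu/, /ɹ/ → /ɹu/.

fuhuwɛtɛɹumʊ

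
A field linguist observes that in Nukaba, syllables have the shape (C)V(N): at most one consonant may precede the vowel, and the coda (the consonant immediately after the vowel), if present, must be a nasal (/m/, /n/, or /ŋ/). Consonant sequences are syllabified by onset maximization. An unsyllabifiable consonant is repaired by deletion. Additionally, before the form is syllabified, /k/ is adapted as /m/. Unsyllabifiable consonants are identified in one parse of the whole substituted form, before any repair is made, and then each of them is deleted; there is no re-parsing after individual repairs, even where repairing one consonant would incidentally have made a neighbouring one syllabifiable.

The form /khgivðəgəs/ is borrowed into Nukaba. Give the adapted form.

Substitution: /k/ → /m/, giving /mhgivðəgəs/.
The consonants /m/, /h/, /v/, /s/ cannot be parsed into a legal (C)V(N) syllable (only a nasal (/m/, /n/, or /ŋ/) is licensed in coda position; onsets are limited to one consonant).
Each unlicensed consonant is deleted: /m/, /h/, /v/, /s/.

giðəgə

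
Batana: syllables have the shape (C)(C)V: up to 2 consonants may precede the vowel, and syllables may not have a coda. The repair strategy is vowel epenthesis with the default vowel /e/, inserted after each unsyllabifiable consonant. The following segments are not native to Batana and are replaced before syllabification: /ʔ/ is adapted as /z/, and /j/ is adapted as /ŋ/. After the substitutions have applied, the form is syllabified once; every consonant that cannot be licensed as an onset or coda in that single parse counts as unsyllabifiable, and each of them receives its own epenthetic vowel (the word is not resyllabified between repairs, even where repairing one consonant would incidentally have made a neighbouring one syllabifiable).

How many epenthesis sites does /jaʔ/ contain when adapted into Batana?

After substitution the input is /ŋaz/.
The unsyllabifiable consonants are /z/; each receives one epenthetic vowel.

1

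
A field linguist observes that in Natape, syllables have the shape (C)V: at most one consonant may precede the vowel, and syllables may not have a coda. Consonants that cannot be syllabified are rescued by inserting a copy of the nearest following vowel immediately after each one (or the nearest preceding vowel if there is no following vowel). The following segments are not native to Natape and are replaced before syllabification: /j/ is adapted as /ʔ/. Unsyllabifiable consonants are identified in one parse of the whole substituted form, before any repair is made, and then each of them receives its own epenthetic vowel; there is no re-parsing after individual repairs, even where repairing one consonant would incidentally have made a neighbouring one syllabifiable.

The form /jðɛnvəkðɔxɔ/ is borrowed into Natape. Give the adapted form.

Substitution: /j/ → /ʔ/, giving /ʔðɛnvəkðɔxɔ/.
The consonants /ʔ/, /n/, /k/ cannot be parsed into a legal (C)V syllable (no codas are permitted; onsets are limited to one consonant).
Each unlicensed consonant becomes the onset of a new syllable: /ʔ/ → /ʔɛ/, /n/ → /nə/, /k/ → /kɔ/.

ʔɛðɛnəvəkɔðɔxɔ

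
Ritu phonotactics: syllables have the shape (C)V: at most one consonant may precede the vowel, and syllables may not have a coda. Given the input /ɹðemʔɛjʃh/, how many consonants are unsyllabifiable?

Syllabifying with onset maximization leaves /ɹ/, /m/, /j/, /ʃ/, /h/ stranded (no codas are permitted; onsets are limited to one consonant).

5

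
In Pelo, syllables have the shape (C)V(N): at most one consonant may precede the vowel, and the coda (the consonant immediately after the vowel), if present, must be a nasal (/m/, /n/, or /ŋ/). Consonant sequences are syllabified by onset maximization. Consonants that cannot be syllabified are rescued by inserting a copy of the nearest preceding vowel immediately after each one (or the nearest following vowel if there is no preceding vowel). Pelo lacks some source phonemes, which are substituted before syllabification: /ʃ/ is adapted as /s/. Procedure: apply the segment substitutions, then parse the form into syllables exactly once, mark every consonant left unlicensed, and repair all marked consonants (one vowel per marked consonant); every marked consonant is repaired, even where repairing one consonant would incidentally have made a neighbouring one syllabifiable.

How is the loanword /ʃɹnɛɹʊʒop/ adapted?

sɛɹɛnɛɹʊʒopo

Substitution: /ʃ/ → /s/, giving /sɹnɛɹʊʒop/.
The consonants /s/, /ɹ/, /p/ cannot be parsed into a legal (C)V(N) syllable (only a nasal (/m/, /n/, or /ŋ/) is licensed in coda position; onsets are limited to one consonant).
Each unlicensed consonant becomes the onset of a new syllable: /s/ → /sɛ/, /ɹ/ → /ɹɛ/, /p/ → /po/.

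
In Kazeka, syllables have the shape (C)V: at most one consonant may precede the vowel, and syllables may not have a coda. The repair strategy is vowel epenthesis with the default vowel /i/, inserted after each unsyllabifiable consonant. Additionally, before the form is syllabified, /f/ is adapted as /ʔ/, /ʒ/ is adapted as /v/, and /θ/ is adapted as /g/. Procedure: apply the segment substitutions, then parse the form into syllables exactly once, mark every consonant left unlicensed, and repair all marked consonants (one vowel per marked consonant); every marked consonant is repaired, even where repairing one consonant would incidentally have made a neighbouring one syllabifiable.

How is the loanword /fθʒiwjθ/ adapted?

ʔigiviwijigi

Substitution: /f/ → /ʔ/, /θ/ → /g/, /ʒ/ → /v/, giving /ʔgviwjg/.
Syllabifying with onset maximization leaves /ʔ/, /g/, /w/, /j/, /g/ stranded (no codas are permitted; onsets are limited to one consonant).
Epenthesis after each stranded consonant: /ʔ/ → /ʔi/, /g/ → /gi/, /w/ → /wi/, /j/ → /ji/, /g/ → /gi/.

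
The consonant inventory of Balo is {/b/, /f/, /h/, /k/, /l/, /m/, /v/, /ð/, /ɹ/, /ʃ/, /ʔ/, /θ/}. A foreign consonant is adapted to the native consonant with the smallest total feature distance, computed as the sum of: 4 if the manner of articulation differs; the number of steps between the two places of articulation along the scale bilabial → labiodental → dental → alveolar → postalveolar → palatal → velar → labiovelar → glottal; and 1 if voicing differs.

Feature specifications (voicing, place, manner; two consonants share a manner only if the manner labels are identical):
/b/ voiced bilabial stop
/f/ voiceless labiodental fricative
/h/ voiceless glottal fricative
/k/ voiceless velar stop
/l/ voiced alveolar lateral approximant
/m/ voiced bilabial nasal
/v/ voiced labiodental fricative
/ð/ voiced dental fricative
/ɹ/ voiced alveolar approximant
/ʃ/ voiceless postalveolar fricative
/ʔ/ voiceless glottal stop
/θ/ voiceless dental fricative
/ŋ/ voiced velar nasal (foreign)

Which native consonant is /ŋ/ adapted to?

k

/k/ is closest: manner differs (nasal→stop, +4), place distance 0 (velar→velar), voicing differs (+1); total 5. Next closest is /m/ at distance 6.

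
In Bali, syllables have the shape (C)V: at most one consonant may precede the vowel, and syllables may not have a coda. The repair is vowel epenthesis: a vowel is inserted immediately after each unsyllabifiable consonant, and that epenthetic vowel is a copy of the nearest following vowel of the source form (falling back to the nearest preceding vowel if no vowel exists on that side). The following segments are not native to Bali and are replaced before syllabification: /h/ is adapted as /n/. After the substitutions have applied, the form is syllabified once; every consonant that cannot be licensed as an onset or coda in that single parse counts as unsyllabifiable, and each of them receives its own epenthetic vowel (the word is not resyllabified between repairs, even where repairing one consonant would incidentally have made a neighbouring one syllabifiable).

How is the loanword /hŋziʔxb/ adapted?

Substitution: /h/ → /n/, giving /nŋziʔxb/.
Syllabifying with onset maximization leaves /n/, /ŋ/, /ʔ/, /x/, /b/ stranded (no codas are permitted; onsets are limited to one consonant).
Epenthesis after each stranded consonant: /n/ → /ni/, /ŋ/ → /ŋi/, /ʔ/ → /ʔi/, /x/ → /xi/, /b/ → /bi/.

niŋiziʔixibi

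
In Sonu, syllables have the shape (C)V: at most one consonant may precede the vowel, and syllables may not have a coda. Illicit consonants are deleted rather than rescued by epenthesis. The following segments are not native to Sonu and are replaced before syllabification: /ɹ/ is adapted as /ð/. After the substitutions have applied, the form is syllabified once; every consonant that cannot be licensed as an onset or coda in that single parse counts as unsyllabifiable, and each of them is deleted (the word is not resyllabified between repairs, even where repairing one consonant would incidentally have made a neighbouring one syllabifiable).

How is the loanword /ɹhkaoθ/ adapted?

kao

Substitution: /ɹ/ → /ð/, giving /ðhkaoθ/.
The consonants /ð/, /h/, /θ/ cannot be parsed into a legal (C)V syllable (no codas are permitted; onsets are limited to one consonant).
Each unlicensed consonant is deleted: /ð/, /h/, /θ/.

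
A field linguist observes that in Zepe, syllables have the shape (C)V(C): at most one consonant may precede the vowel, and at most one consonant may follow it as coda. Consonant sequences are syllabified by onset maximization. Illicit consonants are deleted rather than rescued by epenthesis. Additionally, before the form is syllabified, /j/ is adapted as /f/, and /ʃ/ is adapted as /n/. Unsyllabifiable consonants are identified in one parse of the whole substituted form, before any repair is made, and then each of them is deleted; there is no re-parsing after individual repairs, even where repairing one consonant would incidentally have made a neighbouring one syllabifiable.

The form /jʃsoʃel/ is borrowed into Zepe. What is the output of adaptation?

sonel

Substitution: /j/ → /f/, /ʃ/ → /n/, giving /fnsonel/.
Syllabifying with onset maximization leaves /f/, /n/ stranded (at most one coda consonant is licensed; onsets are limited to one consonant).
Deletion applies to /f/, /n/.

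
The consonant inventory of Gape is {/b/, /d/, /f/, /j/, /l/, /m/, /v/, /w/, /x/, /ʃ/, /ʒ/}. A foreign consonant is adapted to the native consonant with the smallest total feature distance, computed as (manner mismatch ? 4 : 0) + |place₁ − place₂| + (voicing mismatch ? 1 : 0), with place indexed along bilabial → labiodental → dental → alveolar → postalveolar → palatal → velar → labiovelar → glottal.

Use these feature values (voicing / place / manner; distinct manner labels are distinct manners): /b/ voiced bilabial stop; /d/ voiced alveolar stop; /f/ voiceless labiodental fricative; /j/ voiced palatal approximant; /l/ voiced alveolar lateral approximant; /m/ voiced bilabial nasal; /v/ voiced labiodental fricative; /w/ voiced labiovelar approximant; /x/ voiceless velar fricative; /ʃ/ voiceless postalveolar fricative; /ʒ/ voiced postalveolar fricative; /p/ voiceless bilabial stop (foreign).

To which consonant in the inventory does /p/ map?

b

/b/ is closest: same manner (stop), place distance 0 (bilabial→bilabial), voicing differs (+1); total 1. Next closest is /d/ at distance 4.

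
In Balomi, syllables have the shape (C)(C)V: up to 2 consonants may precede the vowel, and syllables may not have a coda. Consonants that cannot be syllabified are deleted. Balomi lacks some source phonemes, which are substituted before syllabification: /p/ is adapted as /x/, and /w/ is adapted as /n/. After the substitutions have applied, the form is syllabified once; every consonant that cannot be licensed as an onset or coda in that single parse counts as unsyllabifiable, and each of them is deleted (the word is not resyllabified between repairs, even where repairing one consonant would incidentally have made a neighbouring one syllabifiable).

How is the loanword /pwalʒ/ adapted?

Substitution: /p/ → /x/, /w/ → /n/, giving /xnalʒ/.
Syllabifying with onset maximization leaves /l/, /ʒ/ stranded (no codas are permitted; onsets may contain at most 2 consonants).
Each unlicensed consonant is deleted: /l/, /ʒ/.

xna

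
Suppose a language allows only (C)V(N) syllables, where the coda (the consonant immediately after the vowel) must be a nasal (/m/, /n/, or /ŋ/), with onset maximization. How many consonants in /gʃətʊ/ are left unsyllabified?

1

The consonants /g/ cannot be parsed into a legal (C)V(N) syllable (only a nasal (/m/, /n/, or /ŋ/) is licensed in coda position; onsets are limited to one consonant).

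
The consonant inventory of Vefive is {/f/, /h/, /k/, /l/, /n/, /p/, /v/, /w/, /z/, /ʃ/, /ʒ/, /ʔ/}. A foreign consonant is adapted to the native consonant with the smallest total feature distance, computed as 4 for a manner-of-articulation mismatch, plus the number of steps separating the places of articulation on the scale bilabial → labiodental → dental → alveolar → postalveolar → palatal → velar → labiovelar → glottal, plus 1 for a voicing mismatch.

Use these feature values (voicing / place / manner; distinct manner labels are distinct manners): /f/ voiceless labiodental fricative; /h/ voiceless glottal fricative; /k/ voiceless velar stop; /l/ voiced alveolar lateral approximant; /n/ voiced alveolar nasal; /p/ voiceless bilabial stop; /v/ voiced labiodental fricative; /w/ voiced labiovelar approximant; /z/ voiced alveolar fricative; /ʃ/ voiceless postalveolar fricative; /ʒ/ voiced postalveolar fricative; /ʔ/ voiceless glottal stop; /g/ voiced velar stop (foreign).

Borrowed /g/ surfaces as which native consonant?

/k/ is closest: same manner (stop), place distance 0 (velar→velar), voicing differs (+1); total 1. Next closest is /ʔ/ at distance 3.

k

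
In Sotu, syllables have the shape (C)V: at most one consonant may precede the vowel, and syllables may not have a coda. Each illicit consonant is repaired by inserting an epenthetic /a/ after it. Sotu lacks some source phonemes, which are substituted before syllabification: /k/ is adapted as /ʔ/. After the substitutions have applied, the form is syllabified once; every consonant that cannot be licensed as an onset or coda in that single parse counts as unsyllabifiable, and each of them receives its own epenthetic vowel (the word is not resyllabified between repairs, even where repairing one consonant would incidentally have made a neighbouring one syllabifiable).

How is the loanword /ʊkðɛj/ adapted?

ʊʔaðɛja

Substitution: /k/ → /ʔ/, giving /ʊʔðɛj/.
Syllabifying with onset maximization leaves /ʔ/, /j/ stranded (no codas are permitted; onsets are limited to one consonant).
Epenthesis after each stranded consonant: /ʔ/ → /ʔa/, /j/ → /ja/.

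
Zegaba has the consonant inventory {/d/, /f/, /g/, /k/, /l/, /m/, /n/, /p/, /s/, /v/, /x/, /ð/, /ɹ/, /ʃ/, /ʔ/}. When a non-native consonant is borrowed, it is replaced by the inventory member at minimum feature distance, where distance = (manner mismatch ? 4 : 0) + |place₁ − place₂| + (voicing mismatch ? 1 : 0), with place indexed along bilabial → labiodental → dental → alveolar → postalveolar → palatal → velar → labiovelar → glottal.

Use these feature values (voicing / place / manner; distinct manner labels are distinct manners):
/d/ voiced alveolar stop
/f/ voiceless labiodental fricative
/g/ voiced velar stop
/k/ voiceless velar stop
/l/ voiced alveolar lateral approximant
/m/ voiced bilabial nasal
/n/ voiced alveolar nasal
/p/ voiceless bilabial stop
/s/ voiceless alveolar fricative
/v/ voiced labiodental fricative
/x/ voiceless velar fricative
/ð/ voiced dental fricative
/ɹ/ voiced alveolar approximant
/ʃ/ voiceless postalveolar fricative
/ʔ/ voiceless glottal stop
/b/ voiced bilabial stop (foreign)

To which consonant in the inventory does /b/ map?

p

/p/ is closest: same manner (stop), place distance 0 (bilabial→bilabial), voicing differs (+1); total 1. Next closest is /d/ at distance 3.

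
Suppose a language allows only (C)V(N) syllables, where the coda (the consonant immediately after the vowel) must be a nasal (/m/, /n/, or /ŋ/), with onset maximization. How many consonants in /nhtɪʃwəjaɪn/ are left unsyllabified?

The consonants /n/, /h/, /ʃ/ cannot be parsed into a legal (C)V(N) syllable (only a nasal (/m/, /n/, or /ŋ/) is licensed in coda position; onsets are limited to one consonant).

3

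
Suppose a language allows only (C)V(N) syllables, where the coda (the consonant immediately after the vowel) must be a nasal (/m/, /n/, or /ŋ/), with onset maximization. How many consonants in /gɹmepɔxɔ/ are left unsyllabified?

Syllabifying with onset maximization leaves /g/, /ɹ/ stranded (only a nasal (/m/, /n/, or /ŋ/) is licensed in coda position; onsets are limited to one consonant).

2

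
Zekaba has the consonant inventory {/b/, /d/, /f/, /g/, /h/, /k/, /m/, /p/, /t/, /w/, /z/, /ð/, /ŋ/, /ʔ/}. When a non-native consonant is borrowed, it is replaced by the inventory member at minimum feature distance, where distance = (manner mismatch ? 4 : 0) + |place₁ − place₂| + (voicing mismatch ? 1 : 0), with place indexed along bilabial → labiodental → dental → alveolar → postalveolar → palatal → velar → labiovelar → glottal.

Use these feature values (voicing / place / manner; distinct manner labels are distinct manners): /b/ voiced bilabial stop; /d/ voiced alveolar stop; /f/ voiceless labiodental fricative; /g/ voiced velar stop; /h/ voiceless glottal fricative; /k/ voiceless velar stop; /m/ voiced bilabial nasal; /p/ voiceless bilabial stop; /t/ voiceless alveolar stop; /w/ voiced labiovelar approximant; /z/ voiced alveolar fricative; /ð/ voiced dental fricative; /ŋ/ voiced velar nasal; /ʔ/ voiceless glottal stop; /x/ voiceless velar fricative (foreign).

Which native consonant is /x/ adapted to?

/h/ is closest: same manner (fricative), place distance 2 (velar→glottal), same voicing; total 2. Next closest is /k/ at distance 4.

h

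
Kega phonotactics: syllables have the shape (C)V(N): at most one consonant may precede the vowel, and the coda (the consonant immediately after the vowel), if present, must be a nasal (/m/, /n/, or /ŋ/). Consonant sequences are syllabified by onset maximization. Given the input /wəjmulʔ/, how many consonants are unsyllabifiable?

Under (C)V(N), the unsyllabifiable consonants are /j/, /l/, /ʔ/ (only a nasal (/m/, /n/, or /ŋ/) is licensed in coda position; onsets are limited to one consonant).

3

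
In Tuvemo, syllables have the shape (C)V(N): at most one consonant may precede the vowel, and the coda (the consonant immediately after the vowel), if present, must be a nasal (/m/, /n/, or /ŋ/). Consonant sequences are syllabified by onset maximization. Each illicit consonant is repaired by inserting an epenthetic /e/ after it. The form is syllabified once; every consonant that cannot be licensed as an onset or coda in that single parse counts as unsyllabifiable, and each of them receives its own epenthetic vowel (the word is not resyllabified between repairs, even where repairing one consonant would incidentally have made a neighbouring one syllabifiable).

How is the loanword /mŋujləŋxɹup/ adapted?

Syllabifying with onset maximization leaves /m/, /j/, /x/, /p/ stranded (only a nasal (/m/, /n/, or /ŋ/) is licensed in coda position; onsets are limited to one consonant).
Each unlicensed consonant becomes the onset of a new syllable: /m/ → /me/, /j/ → /je/, /x/ → /xe/, /p/ → /pe/.

meŋujeləŋxeɹupe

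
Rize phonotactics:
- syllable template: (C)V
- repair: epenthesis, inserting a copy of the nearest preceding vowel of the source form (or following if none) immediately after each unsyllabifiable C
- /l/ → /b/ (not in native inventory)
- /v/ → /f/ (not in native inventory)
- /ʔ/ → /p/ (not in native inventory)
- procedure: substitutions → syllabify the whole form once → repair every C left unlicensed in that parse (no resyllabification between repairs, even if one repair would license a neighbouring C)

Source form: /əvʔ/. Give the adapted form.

Substitution: /v/ → /f/, /ʔ/ → /p/, giving /əfp/.
Under (C)V, the unsyllabifiable consonants are /f/, /p/ (no codas are permitted; onsets are limited to one consonant).
Inserting the epenthetic vowel yields /f/ → /fə/, /p/ → /pə/.

əfəpə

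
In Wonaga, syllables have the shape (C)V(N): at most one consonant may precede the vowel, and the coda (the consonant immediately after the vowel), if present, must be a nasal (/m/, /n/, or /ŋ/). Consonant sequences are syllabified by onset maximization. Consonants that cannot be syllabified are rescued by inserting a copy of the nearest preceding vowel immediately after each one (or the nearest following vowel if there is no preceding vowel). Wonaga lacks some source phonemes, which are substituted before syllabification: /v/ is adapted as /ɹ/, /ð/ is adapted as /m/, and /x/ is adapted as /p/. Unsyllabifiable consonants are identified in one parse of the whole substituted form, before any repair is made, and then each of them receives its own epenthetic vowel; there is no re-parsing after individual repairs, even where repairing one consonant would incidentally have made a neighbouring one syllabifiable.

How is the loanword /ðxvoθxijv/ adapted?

mopoɹoθopijiɹi

Substitution: /ð/ → /m/, /x/ → /p/, /v/ → /ɹ/, giving /mpɹoθpijɹ/.
The consonants /m/, /p/, /θ/, /j/, /ɹ/ cannot be parsed into a legal (C)V(N) syllable (only a nasal (/m/, /n/, or /ŋ/) is licensed in coda position; onsets are limited to one consonant).
Epenthesis after each stranded consonant: /m/ → /mo/, /p/ → /po/, /θ/ → /θo/, /j/ → /ji/, /ɹ/ → /ɹi/.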